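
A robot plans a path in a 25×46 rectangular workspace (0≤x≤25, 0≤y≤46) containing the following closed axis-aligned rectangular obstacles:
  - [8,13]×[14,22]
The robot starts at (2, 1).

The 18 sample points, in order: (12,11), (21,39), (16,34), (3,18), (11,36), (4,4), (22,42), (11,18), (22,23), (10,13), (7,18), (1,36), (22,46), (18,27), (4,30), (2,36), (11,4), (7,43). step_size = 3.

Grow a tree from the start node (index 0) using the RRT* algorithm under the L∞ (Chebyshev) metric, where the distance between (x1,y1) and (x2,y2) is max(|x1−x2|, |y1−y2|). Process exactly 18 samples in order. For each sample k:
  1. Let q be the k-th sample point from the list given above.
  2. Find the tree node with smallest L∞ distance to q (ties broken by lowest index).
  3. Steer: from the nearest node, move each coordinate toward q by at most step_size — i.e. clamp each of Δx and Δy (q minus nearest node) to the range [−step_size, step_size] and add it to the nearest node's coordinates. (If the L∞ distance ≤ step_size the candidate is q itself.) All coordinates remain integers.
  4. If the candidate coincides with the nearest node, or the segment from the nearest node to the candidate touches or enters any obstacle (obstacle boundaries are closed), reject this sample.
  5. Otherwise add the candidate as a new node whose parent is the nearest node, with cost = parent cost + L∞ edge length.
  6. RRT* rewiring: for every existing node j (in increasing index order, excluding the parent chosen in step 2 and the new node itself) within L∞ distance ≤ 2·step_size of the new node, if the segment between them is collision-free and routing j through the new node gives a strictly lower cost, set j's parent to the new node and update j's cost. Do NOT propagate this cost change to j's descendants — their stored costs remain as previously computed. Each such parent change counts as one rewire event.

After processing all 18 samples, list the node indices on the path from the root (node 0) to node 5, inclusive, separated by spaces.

1. q=(12,11) nearest=0 d=10 new=(5,4) → add node 1 parent=0 cost=3
2. q=(21,39) nearest=1 d=35 new=(8,7) → add node 2 parent=1 cost=6
3. q=(16,34) nearest=2 d=27 new=(11,10) → add node 3 parent=2 cost=9
4. q=(3,18) nearest=3 d=8 new=(8,13) → add node 4 parent=3 cost=12
5. q=(11,36) nearest=4 d=23 new=(11,16) → blocked by [8,13]×[14,22], reject
6. q=(4,4) nearest=1 d=1 new=(4,4) → add node 5 parent=1 cost=4
7. q=(22,42) nearest=4 d=29 new=(11,16) → blocked by [8,13]×[14,22], reject
8. q=(11,18) nearest=4 d=5 new=(11,16) → blocked by [8,13]×[14,22], reject
9. q=(22,23) nearest=3 d=13 new=(14,13) → add node 6 parent=3 cost=12
10. q=(10,13) nearest=4 d=2 new=(10,13) → add node 7 parent=4 cost=14
11. q=(7,18) nearest=4 d=5 new=(7,16) → add node 8 parent=4 cost=15
12. q=(1,36) nearest=8 d=20 new=(4,19) → add node 9 parent=8 cost=18
13. q=(22,46) nearest=9 d=27 new=(7,22) → add node 10 parent=9 cost=21
14. q=(18,27) nearest=8 d=11 new=(10,19) → blocked by [8,13]×[14,22], reject
15. q=(4,30) nearest=10 d=8 new=(4,25) → add node 11 parent=10 cost=24
16. q=(2,36) nearest=11 d=11 new=(2,28) → add node 12 parent=11 cost=27
17. q=(11,4) nearest=2 d=3 new=(11,4) → add node 13 parent=2 cost=9
18. q=(7,43) nearest=12 d=15 new=(5,31) → add node 14 parent=12 cost=30

Path: 0 1 5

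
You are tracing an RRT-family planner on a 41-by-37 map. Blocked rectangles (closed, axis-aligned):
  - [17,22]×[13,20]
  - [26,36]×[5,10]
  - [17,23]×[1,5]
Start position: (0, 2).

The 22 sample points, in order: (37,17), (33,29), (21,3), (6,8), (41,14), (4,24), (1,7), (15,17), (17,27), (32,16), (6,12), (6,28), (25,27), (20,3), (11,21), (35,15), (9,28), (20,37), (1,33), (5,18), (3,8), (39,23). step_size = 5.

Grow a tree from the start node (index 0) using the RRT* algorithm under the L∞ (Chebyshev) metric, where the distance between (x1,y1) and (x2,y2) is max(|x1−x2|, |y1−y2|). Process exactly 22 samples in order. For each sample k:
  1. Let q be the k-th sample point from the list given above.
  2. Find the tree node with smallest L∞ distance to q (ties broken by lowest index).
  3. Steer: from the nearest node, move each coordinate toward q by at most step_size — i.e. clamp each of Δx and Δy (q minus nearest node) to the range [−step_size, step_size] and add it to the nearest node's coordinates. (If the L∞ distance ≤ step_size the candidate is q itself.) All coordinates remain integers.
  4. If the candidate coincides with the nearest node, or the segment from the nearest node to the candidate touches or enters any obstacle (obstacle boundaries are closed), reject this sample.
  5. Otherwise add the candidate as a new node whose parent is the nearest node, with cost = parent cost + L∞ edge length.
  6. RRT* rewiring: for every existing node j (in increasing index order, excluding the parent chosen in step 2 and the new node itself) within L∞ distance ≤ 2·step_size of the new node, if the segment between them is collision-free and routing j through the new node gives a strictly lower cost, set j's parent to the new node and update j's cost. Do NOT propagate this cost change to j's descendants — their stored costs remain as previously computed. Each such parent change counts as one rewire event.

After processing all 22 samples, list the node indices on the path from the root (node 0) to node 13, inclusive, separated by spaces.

1. q=(37,17) nearest=0 d=37 new=(5,7) → add node 1 parent=0 cost=5
2. q=(33,29) nearest=1 d=28 new=(10,12) → add node 2 parent=1 cost=10
3. q=(21,3) nearest=2 d=11 new=(15,7) → add node 3 parent=2 cost=15
4. q=(6,8) nearest=1 d=1 new=(6,8) → add node 4 parent=1 cost=6
5. q=(41,14) nearest=3 d=26 new=(20,12) → add node 5 parent=3 cost=20
6. q=(4,24) nearest=2 d=12 new=(5,17) → add node 6 parent=2 cost=15
7. q=(1,7) nearest=1 d=4 new=(1,7) → add node 7 parent=1 cost=9
8. q=(15,17) nearest=2 d=5 new=(15,17) → add node 8 parent=2 cost=15
9. q=(17,27) nearest=8 d=10 new=(17,22) → add node 9 parent=8 cost=20
10. q=(32,16) nearest=5 d=12 new=(25,16) → blocked by [17,22]×[13,20], reject
11. q=(6,12) nearest=2 d=4 new=(6,12) → add node 10 parent=2 cost=14
12. q=(6,28) nearest=6 d=11 new=(6,22) → add node 11 parent=6 cost=20
13. q=(25,27) nearest=9 d=8 new=(22,27) → add node 12 parent=9 cost=25
14. q=(20,3) nearest=3 d=5 new=(20,3) → blocked by [17,23]×[1,5], reject
15. q=(11,21) nearest=8 d=4 new=(11,21) → add node 13 parent=8 cost=19
16. q=(35,15) nearest=12 d=13 new=(27,22) → add node 14 parent=12 cost=30
17. q=(9,28) nearest=11 d=6 new=(9,27) → add node 15 parent=11 cost=25
18. q=(20,37) nearest=12 d=10 new=(20,32) → add node 16 parent=12 cost=30
19. q=(1,33) nearest=15 d=8 new=(4,32) → add node 17 parent=15 cost=30
20. q=(5,18) nearest=6 d=1 new=(5,18) → add node 18 parent=6 cost=16
21. q=(3,8) nearest=1 d=2 new=(3,8) → add node 19 parent=1 cost=7; rewire 10→19 (11<14)
22. q=(39,23) nearest=14 d=12 new=(32,23) → add node 20 parent=14 cost=35

Path: 0 1 2 8 13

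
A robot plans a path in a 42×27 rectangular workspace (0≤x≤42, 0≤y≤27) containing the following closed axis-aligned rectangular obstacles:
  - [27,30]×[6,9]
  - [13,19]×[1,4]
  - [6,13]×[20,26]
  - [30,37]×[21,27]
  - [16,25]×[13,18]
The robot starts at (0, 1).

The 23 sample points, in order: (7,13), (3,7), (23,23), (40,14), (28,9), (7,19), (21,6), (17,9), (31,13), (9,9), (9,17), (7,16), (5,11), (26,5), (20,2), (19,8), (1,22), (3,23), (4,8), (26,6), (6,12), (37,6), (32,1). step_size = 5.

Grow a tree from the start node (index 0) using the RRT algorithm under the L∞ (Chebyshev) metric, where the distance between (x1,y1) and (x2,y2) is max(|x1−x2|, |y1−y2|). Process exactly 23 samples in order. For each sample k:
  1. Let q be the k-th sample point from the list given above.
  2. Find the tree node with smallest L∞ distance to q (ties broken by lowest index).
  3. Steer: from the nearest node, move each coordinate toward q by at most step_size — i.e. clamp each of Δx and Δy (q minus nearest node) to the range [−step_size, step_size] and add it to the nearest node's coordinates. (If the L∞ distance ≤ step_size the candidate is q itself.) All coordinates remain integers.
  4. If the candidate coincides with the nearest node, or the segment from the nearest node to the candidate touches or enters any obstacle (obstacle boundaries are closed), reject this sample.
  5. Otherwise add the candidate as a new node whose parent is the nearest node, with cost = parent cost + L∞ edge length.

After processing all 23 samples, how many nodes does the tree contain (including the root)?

1. q=(7,13) nearest=0 d=12 new=(5,6) → add node 1 parent=0 cost=5
2. q=(3,7) nearest=1 d=2 new=(3,7) → add node 2 parent=1 cost=7
3. q=(23,23) nearest=1 d=18 new=(10,11) → add node 3 parent=1 cost=10
4. q=(40,14) nearest=3 d=30 new=(15,14) → add node 4 parent=3 cost=15
5. q=(28,9) nearest=4 d=13 new=(20,9) → blocked by [16,25]×[13,18], reject
6. q=(7,19) nearest=3 d=8 new=(7,16) → add node 5 parent=3 cost=15
7. q=(21,6) nearest=4 d=8 new=(20,9) → blocked by [16,25]×[13,18], reject
8. q=(17,9) nearest=4 d=5 new=(17,9) → add node 6 parent=4 cost=20
9. q=(31,13) nearest=6 d=14 new=(22,13) → blocked by [16,25]×[13,18], reject
10. q=(9,9) nearest=3 d=2 new=(9,9) → add node 7 parent=3 cost=12
11. q=(9,17) nearest=5 d=2 new=(9,17) → add node 8 parent=5 cost=17
12. q=(7,16) nearest=5 d=0 → coincident, reject
13. q=(5,11) nearest=2 d=4 new=(5,11) → add node 9 parent=2 cost=11
14. q=(26,5) nearest=6 d=9 new=(22,5) → add node 10 parent=6 cost=25
15. q=(20,2) nearest=10 d=3 new=(20,2) → add node 11 parent=10 cost=28
16. q=(19,8) nearest=6 d=2 new=(19,8) → add node 12 parent=6 cost=22
17. q=(1,22) nearest=5 d=6 new=(2,21) → add node 13 parent=5 cost=20
18. q=(3,23) nearest=13 d=2 new=(3,23) → add node 14 parent=13 cost=22
19. q=(4,8) nearest=2 d=1 new=(4,8) → add node 15 parent=2 cost=8
20. q=(26,6) nearest=10 d=4 new=(26,6) → add node 16 parent=10 cost=29
21. q=(6,12) nearest=9 d=1 new=(6,12) → add node 17 parent=9 cost=12
22. q=(37,6) nearest=16 d=11 new=(31,6) → blocked by [27,30]×[6,9], reject
23. q=(32,1) nearest=16 d=6 new=(31,1) → add node 18 parent=16 cost=34

Node count: 19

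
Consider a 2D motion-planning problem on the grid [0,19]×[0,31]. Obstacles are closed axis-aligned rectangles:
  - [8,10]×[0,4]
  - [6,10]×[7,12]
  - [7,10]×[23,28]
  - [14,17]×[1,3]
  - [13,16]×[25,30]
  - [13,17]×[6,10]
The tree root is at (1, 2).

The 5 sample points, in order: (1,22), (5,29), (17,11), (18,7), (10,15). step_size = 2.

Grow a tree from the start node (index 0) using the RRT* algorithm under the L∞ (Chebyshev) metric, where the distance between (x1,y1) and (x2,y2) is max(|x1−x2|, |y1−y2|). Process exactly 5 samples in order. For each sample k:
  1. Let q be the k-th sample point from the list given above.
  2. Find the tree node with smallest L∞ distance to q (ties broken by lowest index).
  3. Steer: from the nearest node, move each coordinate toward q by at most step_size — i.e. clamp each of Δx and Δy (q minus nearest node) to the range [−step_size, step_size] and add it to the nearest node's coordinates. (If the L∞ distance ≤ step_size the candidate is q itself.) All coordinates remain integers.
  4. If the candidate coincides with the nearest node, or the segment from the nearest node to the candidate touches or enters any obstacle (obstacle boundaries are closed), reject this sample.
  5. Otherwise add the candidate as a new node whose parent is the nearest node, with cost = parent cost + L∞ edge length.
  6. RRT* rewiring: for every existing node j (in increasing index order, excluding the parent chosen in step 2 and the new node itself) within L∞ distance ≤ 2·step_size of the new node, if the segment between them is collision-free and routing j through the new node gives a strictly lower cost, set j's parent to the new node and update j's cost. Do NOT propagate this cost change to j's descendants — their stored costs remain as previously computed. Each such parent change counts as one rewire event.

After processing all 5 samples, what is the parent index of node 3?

1. q=(1,22) nearest=0 d=20 new=(1,4) → add node 1 parent=0 cost=2
2. q=(5,29) nearest=1 d=25 new=(3,6) → add node 2 parent=1 cost=4
3. q=(17,11) nearest=2 d=14 new=(5,8) → add node 3 parent=2 cost=6
4. q=(18,7) nearest=3 d=13 new=(7,7) → blocked by [6,10]×[7,12], reject
5. q=(10,15) nearest=3 d=7 new=(7,10) → blocked by [6,10]×[7,12], reject

Parent of node 3: 2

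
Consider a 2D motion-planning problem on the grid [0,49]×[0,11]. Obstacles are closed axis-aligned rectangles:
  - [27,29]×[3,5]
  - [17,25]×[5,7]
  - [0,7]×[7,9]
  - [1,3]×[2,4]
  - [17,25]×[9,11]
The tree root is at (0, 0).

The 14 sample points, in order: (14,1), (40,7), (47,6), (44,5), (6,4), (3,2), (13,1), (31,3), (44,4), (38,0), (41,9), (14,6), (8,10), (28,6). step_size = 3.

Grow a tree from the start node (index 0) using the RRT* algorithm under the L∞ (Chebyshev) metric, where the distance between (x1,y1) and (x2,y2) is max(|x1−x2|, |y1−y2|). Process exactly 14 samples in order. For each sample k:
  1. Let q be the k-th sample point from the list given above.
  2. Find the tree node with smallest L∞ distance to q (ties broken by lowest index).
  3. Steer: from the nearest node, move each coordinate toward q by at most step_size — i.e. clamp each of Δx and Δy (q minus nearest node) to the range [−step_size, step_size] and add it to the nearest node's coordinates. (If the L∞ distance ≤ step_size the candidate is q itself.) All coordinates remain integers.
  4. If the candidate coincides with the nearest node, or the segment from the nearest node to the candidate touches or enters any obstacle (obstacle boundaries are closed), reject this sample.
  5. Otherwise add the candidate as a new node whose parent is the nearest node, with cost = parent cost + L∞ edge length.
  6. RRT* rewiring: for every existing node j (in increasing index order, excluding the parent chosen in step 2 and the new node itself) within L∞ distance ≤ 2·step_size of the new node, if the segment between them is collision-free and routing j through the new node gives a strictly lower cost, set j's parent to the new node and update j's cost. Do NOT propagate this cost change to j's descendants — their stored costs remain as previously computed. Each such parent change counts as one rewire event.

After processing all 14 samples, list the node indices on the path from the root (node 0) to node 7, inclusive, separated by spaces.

1. q=(14,1) nearest=0 d=14 new=(3,1) → add node 1 parent=0 cost=3
2. q=(40,7) nearest=1 d=37 new=(6,4) → add node 2 parent=1 cost=6
3. q=(47,6) nearest=2 d=41 new=(9,6) → add node 3 parent=2 cost=9
4. q=(44,5) nearest=3 d=35 new=(12,5) → add node 4 parent=3 cost=12
5. q=(6,4) nearest=2 d=0 → coincident, reject
6. q=(3,2) nearest=1 d=1 new=(3,2) → blocked by [1,3]×[2,4], reject
7. q=(13,1) nearest=4 d=4 new=(13,2) → add node 5 parent=4 cost=15
8. q=(31,3) nearest=5 d=18 new=(16,3) → add node 6 parent=5 cost=18
9. q=(44,4) nearest=6 d=28 new=(19,4) → add node 7 parent=6 cost=21
10. q=(38,0) nearest=7 d=19 new=(22,1) → add node 8 parent=7 cost=24
11. q=(41,9) nearest=8 d=19 new=(25,4) → add node 9 parent=8 cost=27
12. q=(14,6) nearest=4 d=2 new=(14,6) → add node 10 parent=4 cost=14; rewire 6→10 (17<18); rewire 7→10 (19<21)
13. q=(8,10) nearest=3 d=4 new=(8,9) → add node 11 parent=3 cost=12
14. q=(28,6) nearest=9 d=3 new=(28,6) → add node 12 parent=9 cost=30

Path: 0 1 2 3 4 10 7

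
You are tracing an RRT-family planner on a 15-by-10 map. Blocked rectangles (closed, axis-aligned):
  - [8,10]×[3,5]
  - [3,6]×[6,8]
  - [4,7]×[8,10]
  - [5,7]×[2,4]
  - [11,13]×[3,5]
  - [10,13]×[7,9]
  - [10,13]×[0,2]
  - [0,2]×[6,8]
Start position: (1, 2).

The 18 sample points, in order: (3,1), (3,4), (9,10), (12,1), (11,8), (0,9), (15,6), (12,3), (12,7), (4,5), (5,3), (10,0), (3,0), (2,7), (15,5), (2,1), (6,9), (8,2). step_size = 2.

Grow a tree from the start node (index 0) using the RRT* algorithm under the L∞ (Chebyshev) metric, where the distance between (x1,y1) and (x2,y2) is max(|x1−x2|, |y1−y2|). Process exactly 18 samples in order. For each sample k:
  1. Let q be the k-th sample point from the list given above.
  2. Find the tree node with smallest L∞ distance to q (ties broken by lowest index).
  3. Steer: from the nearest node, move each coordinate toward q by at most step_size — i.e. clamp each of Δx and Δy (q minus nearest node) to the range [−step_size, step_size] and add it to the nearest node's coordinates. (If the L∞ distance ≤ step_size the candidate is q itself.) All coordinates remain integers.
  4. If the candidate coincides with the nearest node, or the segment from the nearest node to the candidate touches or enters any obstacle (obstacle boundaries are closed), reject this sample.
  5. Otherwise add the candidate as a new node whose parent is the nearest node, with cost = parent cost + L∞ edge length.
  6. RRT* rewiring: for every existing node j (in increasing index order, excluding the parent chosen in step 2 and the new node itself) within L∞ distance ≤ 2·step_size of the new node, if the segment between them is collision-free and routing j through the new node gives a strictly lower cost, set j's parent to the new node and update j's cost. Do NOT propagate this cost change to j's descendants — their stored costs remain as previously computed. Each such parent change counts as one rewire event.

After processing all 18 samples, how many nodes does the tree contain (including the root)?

Node count: 10

1. q=(3,1) nearest=0 d=2 new=(3,1) → add node 1 parent=0 cost=2
2. q=(3,4) nearest=0 d=2 new=(3,4) → add node 2 parent=0 cost=2
3. q=(9,10) nearest=2 d=6 new=(5,6) → blocked by [3,6]×[6,8], reject
4. q=(12,1) nearest=1 d=9 new=(5,1) → add node 3 parent=1 cost=4
5. q=(11,8) nearest=3 d=7 new=(7,3) → blocked by [5,7]×[2,4], reject
6. q=(0,9) nearest=2 d=5 new=(1,6) → blocked by [0,2]×[6,8], reject
7. q=(15,6) nearest=3 d=10 new=(7,3) → blocked by [5,7]×[2,4], reject
8. q=(12,3) nearest=3 d=7 new=(7,3) → blocked by [5,7]×[2,4], reject
9. q=(12,7) nearest=3 d=7 new=(7,3) → blocked by [5,7]×[2,4], reject
10. q=(4,5) nearest=2 d=1 new=(4,5) → add node 4 parent=2 cost=3
11. q=(5,3) nearest=1 d=2 new=(5,3) → blocked by [5,7]×[2,4], reject
12. q=(10,0) nearest=3 d=5 new=(7,0) → add node 5 parent=3 cost=6
13. q=(3,0) nearest=1 d=1 new=(3,0) → add node 6 parent=1 cost=3
14. q=(2,7) nearest=4 d=2 new=(2,7) → blocked by [3,6]×[6,8], reject
15. q=(15,5) nearest=5 d=8 new=(9,2) → add node 7 parent=5 cost=8
16. q=(2,1) nearest=0 d=1 new=(2,1) → add node 8 parent=0 cost=1; rewire 6→8 (2<3)
17. q=(6,9) nearest=4 d=4 new=(6,7) → blocked by [3,6]×[6,8], reject
18. q=(8,2) nearest=7 d=1 new=(8,2) → add node 9 parent=7 cost=9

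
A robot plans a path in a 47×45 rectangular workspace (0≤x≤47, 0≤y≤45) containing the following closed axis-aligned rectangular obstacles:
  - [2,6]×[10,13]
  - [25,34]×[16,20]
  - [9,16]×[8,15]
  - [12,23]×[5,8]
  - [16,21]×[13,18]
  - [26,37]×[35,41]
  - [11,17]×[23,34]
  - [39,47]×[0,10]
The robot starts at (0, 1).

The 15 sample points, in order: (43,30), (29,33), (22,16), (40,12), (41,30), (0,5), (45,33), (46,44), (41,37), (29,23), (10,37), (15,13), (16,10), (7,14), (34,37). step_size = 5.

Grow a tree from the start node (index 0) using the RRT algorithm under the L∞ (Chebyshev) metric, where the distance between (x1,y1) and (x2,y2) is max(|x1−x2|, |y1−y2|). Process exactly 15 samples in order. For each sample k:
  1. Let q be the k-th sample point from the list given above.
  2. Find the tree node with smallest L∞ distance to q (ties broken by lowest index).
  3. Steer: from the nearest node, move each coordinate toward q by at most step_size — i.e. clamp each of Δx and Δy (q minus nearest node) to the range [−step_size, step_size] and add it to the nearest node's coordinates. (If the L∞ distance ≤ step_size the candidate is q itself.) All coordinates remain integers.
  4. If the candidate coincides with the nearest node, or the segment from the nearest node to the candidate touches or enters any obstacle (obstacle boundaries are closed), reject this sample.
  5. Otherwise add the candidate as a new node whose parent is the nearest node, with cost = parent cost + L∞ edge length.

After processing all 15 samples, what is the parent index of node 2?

1. q=(43,30) nearest=0 d=43 new=(5,6) → add node 1 parent=0 cost=5
2. q=(29,33) nearest=1 d=27 new=(10,11) → blocked by [9,16]×[8,15], reject
3. q=(22,16) nearest=1 d=17 new=(10,11) → blocked by [9,16]×[8,15], reject
4. q=(40,12) nearest=1 d=35 new=(10,11) → blocked by [9,16]×[8,15], reject
5. q=(41,30) nearest=1 d=36 new=(10,11) → blocked by [9,16]×[8,15], reject
6. q=(0,5) nearest=0 d=4 new=(0,5) → add node 2 parent=0 cost=4
7. q=(45,33) nearest=1 d=40 new=(10,11) → blocked by [9,16]×[8,15], reject
8. q=(46,44) nearest=1 d=41 new=(10,11) → blocked by [9,16]×[8,15], reject
9. q=(41,37) nearest=1 d=36 new=(10,11) → blocked by [9,16]×[8,15], reject
10. q=(29,23) nearest=1 d=24 new=(10,11) → blocked by [9,16]×[8,15], reject
11. q=(10,37) nearest=1 d=31 new=(10,11) → blocked by [9,16]×[8,15], reject
12. q=(15,13) nearest=1 d=10 new=(10,11) → blocked by [9,16]×[8,15], reject
13. q=(16,10) nearest=1 d=11 new=(10,10) → blocked by [9,16]×[8,15], reject
14. q=(7,14) nearest=1 d=8 new=(7,11) → add node 3 parent=1 cost=10
15. q=(34,37) nearest=3 d=27 new=(12,16) → blocked by [9,16]×[8,15], reject

Parent of node 2: 0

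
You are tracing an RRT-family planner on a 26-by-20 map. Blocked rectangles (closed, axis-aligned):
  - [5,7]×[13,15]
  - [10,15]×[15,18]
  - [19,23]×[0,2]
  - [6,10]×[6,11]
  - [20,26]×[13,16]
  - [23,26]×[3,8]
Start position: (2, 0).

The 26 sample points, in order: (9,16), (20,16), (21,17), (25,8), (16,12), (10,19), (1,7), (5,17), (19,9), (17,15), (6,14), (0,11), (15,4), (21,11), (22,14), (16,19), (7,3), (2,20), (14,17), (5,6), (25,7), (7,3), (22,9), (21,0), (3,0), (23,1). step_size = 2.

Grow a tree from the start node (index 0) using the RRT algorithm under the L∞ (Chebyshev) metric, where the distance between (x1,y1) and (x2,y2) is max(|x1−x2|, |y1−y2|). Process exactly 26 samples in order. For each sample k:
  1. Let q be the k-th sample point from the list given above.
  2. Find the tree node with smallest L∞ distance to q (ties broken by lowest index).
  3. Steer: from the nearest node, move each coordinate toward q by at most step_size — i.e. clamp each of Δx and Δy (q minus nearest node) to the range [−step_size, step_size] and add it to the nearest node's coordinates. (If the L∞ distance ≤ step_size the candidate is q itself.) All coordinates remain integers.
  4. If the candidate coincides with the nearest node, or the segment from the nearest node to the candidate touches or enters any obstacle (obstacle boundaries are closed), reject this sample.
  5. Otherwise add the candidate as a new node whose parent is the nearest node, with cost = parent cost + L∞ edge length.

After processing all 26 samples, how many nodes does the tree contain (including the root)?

Node count: 12

1. q=(9,16) nearest=0 d=16 new=(4,2) → add node 1 parent=0 cost=2
2. q=(20,16) nearest=1 d=16 new=(6,4) → add node 2 parent=1 cost=4
3. q=(21,17) nearest=2 d=15 new=(8,6) → blocked by [6,10]×[6,11], reject
4. q=(25,8) nearest=2 d=19 new=(8,6) → blocked by [6,10]×[6,11], reject
5. q=(16,12) nearest=2 d=10 new=(8,6) → blocked by [6,10]×[6,11], reject
6. q=(10,19) nearest=2 d=15 new=(8,6) → blocked by [6,10]×[6,11], reject
7. q=(1,7) nearest=1 d=5 new=(2,4) → add node 3 parent=1 cost=4
8. q=(5,17) nearest=2 d=13 new=(5,6) → add node 4 parent=2 cost=6
9. q=(19,9) nearest=2 d=13 new=(8,6) → blocked by [6,10]×[6,11], reject
10. q=(17,15) nearest=2 d=11 new=(8,6) → blocked by [6,10]×[6,11], reject
11. q=(6,14) nearest=4 d=8 new=(6,8) → blocked by [6,10]×[6,11], reject
12. q=(0,11) nearest=4 d=5 new=(3,8) → add node 5 parent=4 cost=8
13. q=(15,4) nearest=2 d=9 new=(8,4) → add node 6 parent=2 cost=6
14. q=(21,11) nearest=6 d=13 new=(10,6) → blocked by [6,10]×[6,11], reject
15. q=(22,14) nearest=6 d=14 new=(10,6) → blocked by [6,10]×[6,11], reject
16. q=(16,19) nearest=4 d=13 new=(7,8) → blocked by [6,10]×[6,11], reject
17. q=(7,3) nearest=2 d=1 new=(7,3) → add node 7 parent=2 cost=5
18. q=(2,20) nearest=5 d=12 new=(2,10) → add node 8 parent=5 cost=10
19. q=(14,17) nearest=4 d=11 new=(7,8) → blocked by [6,10]×[6,11], reject
20. q=(5,6) nearest=4 d=0 → coincident, reject
21. q=(25,7) nearest=6 d=17 new=(10,6) → blocked by [6,10]×[6,11], reject
22. q=(7,3) nearest=7 d=0 → coincident, reject
23. q=(22,9) nearest=6 d=14 new=(10,6) → blocked by [6,10]×[6,11], reject
24. q=(21,0) nearest=6 d=13 new=(10,2) → add node 9 parent=6 cost=8
25. q=(3,0) nearest=0 d=1 new=(3,0) → add node 10 parent=0 cost=1
26. q=(23,1) nearest=9 d=13 new=(12,1) → add node 11 parent=9 cost=10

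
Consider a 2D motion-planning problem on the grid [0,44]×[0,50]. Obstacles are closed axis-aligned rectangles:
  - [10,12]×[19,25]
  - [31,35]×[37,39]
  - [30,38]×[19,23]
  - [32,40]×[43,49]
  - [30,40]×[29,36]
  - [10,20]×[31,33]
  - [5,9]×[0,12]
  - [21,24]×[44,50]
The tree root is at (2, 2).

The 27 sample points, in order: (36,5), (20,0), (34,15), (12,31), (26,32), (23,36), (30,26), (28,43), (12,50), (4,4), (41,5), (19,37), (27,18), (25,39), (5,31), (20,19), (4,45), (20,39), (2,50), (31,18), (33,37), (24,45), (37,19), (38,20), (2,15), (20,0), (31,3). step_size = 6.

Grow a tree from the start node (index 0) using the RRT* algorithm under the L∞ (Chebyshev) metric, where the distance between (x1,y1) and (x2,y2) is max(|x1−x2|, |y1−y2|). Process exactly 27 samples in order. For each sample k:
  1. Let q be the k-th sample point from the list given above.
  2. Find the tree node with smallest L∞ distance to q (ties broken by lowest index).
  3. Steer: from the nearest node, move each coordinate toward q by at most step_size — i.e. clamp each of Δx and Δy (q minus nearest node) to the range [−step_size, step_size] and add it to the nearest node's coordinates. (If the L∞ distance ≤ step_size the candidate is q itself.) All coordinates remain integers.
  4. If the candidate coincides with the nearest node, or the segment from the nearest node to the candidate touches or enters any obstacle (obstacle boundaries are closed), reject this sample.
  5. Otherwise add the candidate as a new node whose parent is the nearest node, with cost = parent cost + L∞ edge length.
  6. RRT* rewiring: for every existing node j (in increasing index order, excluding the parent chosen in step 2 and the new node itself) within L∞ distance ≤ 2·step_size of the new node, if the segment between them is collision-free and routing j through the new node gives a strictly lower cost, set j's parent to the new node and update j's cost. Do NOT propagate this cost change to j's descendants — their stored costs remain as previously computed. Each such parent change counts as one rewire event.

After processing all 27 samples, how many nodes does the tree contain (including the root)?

Node count: 6

1. q=(36,5) nearest=0 d=34 new=(8,5) → blocked by [5,9]×[0,12], reject
2. q=(20,0) nearest=0 d=18 new=(8,0) → blocked by [5,9]×[0,12], reject
3. q=(34,15) nearest=0 d=32 new=(8,8) → blocked by [5,9]×[0,12], reject
4. q=(12,31) nearest=0 d=29 new=(8,8) → blocked by [5,9]×[0,12], reject
5. q=(26,32) nearest=0 d=30 new=(8,8) → blocked by [5,9]×[0,12], reject
6. q=(23,36) nearest=0 d=34 new=(8,8) → blocked by [5,9]×[0,12], reject
7. q=(30,26) nearest=0 d=28 new=(8,8) → blocked by [5,9]×[0,12], reject
8. q=(28,43) nearest=0 d=41 new=(8,8) → blocked by [5,9]×[0,12], reject
9. q=(12,50) nearest=0 d=48 new=(8,8) → blocked by [5,9]×[0,12], reject
10. q=(4,4) nearest=0 d=2 new=(4,4) → add node 1 parent=0 cost=2
11. q=(41,5) nearest=1 d=37 new=(10,5) → blocked by [5,9]×[0,12], reject
12. q=(19,37) nearest=1 d=33 new=(10,10) → blocked by [5,9]×[0,12], reject
13. q=(27,18) nearest=1 d=23 new=(10,10) → blocked by [5,9]×[0,12], reject
14. q=(25,39) nearest=1 d=35 new=(10,10) → blocked by [5,9]×[0,12], reject
15. q=(5,31) nearest=1 d=27 new=(5,10) → blocked by [5,9]×[0,12], reject
16. q=(20,19) nearest=1 d=16 new=(10,10) → blocked by [5,9]×[0,12], reject
17. q=(4,45) nearest=1 d=41 new=(4,10) → add node 2 parent=1 cost=8
18. q=(20,39) nearest=2 d=29 new=(10,16) → blocked by [5,9]×[0,12], reject
19. q=(2,50) nearest=2 d=40 new=(2,16) → add node 3 parent=2 cost=14
20. q=(31,18) nearest=1 d=27 new=(10,10) → blocked by [5,9]×[0,12], reject
21. q=(33,37) nearest=2 d=29 new=(10,16) → blocked by [5,9]×[0,12], reject
22. q=(24,45) nearest=3 d=29 new=(8,22) → add node 4 parent=3 cost=20
23. q=(37,19) nearest=4 d=29 new=(14,19) → blocked by [10,12]×[19,25], reject
24. q=(38,20) nearest=4 d=30 new=(14,20) → blocked by [10,12]×[19,25], reject
25. q=(2,15) nearest=3 d=1 new=(2,15) → add node 5 parent=3 cost=15
26. q=(20,0) nearest=1 d=16 new=(10,0) → blocked by [5,9]×[0,12], reject
27. q=(31,3) nearest=4 d=23 new=(14,16) → blocked by [10,12]×[19,25], reject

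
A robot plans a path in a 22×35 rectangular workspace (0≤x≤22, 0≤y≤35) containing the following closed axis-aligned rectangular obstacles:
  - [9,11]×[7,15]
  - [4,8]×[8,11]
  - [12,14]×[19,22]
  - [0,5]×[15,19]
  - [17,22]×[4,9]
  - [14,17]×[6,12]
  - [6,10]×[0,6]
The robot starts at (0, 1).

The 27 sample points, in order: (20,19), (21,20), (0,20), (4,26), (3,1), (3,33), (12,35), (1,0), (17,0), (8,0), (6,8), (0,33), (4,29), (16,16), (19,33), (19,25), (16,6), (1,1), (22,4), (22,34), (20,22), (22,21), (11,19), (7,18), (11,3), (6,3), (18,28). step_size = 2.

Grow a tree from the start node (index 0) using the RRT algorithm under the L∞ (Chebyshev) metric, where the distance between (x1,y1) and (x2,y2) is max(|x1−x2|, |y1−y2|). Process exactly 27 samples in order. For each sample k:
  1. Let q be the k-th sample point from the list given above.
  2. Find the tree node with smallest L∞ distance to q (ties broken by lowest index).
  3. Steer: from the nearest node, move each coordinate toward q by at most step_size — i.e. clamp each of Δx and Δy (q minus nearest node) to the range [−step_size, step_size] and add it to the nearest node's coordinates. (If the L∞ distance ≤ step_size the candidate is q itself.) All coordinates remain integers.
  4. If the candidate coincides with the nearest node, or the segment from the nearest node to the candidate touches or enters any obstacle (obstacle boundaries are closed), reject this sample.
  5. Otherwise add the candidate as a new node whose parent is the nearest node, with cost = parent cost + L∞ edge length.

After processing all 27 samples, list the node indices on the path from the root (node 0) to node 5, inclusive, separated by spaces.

1. q=(20,19) nearest=0 d=20 new=(2,3) → add node 1 parent=0 cost=2
2. q=(21,20) nearest=1 d=19 new=(4,5) → add node 2 parent=1 cost=4
3. q=(0,20) nearest=2 d=15 new=(2,7) → add node 3 parent=2 cost=6
4. q=(4,26) nearest=3 d=19 new=(4,9) → blocked by [4,8]×[8,11], reject
5. q=(3,1) nearest=1 d=2 new=(3,1) → add node 4 parent=1 cost=4
6. q=(3,33) nearest=3 d=26 new=(3,9) → add node 5 parent=3 cost=8
7. q=(12,35) nearest=5 d=26 new=(5,11) → blocked by [4,8]×[8,11], reject
8. q=(1,0) nearest=0 d=1 new=(1,0) → add node 6 parent=0 cost=1
9. q=(17,0) nearest=2 d=13 new=(6,3) → blocked by [6,10]×[0,6], reject
10. q=(8,0) nearest=2 d=5 new=(6,3) → blocked by [6,10]×[0,6], reject
11. q=(6,8) nearest=2 d=3 new=(6,7) → add node 7 parent=2 cost=6
12. q=(0,33) nearest=5 d=24 new=(1,11) → add node 8 parent=5 cost=10
13. q=(4,29) nearest=8 d=18 new=(3,13) → add node 9 parent=8 cost=12
14. q=(16,16) nearest=7 d=10 new=(8,9) → blocked by [4,8]×[8,11], reject
15. q=(19,33) nearest=9 d=20 new=(5,15) → blocked by [0,5]×[15,19], reject
16. q=(19,25) nearest=5 d=16 new=(5,11) → blocked by [4,8]×[8,11], reject
17. q=(16,6) nearest=7 d=10 new=(8,6) → blocked by [6,10]×[0,6], reject
18. q=(1,1) nearest=0 d=1 new=(1,1) → add node 10 parent=0 cost=1
19. q=(22,4) nearest=7 d=16 new=(8,5) → blocked by [6,10]×[0,6], reject
20. q=(22,34) nearest=9 d=21 new=(5,15) → blocked by [0,5]×[15,19], reject
21. q=(20,22) nearest=7 d=15 new=(8,9) → blocked by [4,8]×[8,11], reject
22. q=(22,21) nearest=7 d=16 new=(8,9) → blocked by [4,8]×[8,11], reject
23. q=(11,19) nearest=9 d=8 new=(5,15) → blocked by [0,5]×[15,19], reject
24. q=(7,18) nearest=9 d=5 new=(5,15) → blocked by [0,5]×[15,19], reject
25. q=(11,3) nearest=7 d=5 new=(8,5) → blocked by [6,10]×[0,6], reject
26. q=(6,3) nearest=2 d=2 new=(6,3) → blocked by [6,10]×[0,6], reject
27. q=(18,28) nearest=9 d=15 new=(5,15) → blocked by [0,5]×[15,19], reject

Path: 0 1 2 3 5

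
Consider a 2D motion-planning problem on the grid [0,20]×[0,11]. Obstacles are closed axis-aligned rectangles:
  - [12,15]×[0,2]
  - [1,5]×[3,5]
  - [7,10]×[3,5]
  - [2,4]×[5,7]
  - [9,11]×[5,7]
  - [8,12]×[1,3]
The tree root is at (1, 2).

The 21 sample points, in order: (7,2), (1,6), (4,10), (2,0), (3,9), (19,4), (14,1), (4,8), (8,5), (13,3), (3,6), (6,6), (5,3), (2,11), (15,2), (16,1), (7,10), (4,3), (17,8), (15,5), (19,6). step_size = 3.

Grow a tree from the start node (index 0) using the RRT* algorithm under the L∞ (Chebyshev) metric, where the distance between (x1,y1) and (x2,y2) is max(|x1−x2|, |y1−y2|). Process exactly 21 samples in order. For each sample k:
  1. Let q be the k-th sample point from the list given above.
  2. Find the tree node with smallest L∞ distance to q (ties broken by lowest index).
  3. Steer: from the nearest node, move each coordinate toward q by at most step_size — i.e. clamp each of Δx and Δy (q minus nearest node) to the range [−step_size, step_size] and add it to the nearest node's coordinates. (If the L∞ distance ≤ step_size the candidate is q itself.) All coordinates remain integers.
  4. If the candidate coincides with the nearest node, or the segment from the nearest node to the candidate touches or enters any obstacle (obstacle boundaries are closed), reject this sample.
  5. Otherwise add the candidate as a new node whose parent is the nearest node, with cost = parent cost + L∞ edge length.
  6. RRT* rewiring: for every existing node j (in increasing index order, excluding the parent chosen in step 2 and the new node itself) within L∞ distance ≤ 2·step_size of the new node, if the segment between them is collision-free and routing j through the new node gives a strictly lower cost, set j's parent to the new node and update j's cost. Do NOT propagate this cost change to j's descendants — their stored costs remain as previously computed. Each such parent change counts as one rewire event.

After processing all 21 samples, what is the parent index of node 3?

Parent of node 3: 1

1. q=(7,2) nearest=0 d=6 new=(4,2) → add node 1 parent=0 cost=3
2. q=(1,6) nearest=0 d=4 new=(1,5) → blocked by [1,5]×[3,5], reject
3. q=(4,10) nearest=0 d=8 new=(4,5) → blocked by [1,5]×[3,5], reject
4. q=(2,0) nearest=0 d=2 new=(2,0) → add node 2 parent=0 cost=2
5. q=(3,9) nearest=0 d=7 new=(3,5) → blocked by [1,5]×[3,5], reject
6. q=(19,4) nearest=1 d=15 new=(7,4) → blocked by [7,10]×[3,5], reject
7. q=(14,1) nearest=1 d=10 new=(7,1) → add node 3 parent=1 cost=6
8. q=(4,8) nearest=0 d=6 new=(4,5) → blocked by [1,5]×[3,5], reject
9. q=(8,5) nearest=1 d=4 new=(7,5) → blocked by [1,5]×[3,5], reject
10. q=(13,3) nearest=3 d=6 new=(10,3) → blocked by [7,10]×[3,5], reject
11. q=(3,6) nearest=0 d=4 new=(3,5) → blocked by [1,5]×[3,5], reject
12. q=(6,6) nearest=1 d=4 new=(6,5) → blocked by [1,5]×[3,5], reject
13. q=(5,3) nearest=1 d=1 new=(5,3) → blocked by [1,5]×[3,5], reject
14. q=(2,11) nearest=0 d=9 new=(2,5) → blocked by [1,5]×[3,5], reject
15. q=(15,2) nearest=3 d=8 new=(10,2) → blocked by [8,12]×[1,3], reject
16. q=(16,1) nearest=3 d=9 new=(10,1) → blocked by [8,12]×[1,3], reject
17. q=(7,10) nearest=0 d=8 new=(4,5) → blocked by [1,5]×[3,5], reject
18. q=(4,3) nearest=1 d=1 new=(4,3) → blocked by [1,5]×[3,5], reject
19. q=(17,8) nearest=3 d=10 new=(10,4) → blocked by [7,10]×[3,5], reject
20. q=(15,5) nearest=3 d=8 new=(10,4) → blocked by [7,10]×[3,5], reject
21. q=(19,6) nearest=3 d=12 new=(10,4) → blocked by [7,10]×[3,5], reject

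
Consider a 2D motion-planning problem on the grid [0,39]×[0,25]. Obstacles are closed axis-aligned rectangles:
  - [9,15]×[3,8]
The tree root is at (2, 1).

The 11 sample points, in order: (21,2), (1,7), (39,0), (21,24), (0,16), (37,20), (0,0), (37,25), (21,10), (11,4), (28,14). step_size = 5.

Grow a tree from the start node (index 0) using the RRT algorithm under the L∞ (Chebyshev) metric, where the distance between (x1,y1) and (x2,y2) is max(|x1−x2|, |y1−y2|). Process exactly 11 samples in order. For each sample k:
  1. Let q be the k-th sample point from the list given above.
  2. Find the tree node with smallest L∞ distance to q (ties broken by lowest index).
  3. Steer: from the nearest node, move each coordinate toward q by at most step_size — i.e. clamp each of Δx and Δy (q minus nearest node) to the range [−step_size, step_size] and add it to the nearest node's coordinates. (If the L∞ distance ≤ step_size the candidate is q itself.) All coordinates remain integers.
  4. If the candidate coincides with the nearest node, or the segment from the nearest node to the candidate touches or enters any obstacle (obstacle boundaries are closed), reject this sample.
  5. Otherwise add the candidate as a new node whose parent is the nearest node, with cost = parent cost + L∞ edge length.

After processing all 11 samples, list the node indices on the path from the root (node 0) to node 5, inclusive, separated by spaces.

Path: 0 2 4 5

1. q=(21,2) nearest=0 d=19 new=(7,2) → add node 1 parent=0 cost=5
2. q=(1,7) nearest=0 d=6 new=(1,6) → add node 2 parent=0 cost=5
3. q=(39,0) nearest=1 d=32 new=(12,0) → add node 3 parent=1 cost=10
4. q=(21,24) nearest=2 d=20 new=(6,11) → add node 4 parent=2 cost=10
5. q=(0,16) nearest=4 d=6 new=(1,16) → add node 5 parent=4 cost=15
6. q=(37,20) nearest=3 d=25 new=(17,5) → blocked by [9,15]×[3,8], reject
7. q=(0,0) nearest=0 d=2 new=(0,0) → add node 6 parent=0 cost=2
8. q=(37,25) nearest=3 d=25 new=(17,5) → blocked by [9,15]×[3,8], reject
9. q=(21,10) nearest=3 d=10 new=(17,5) → blocked by [9,15]×[3,8], reject
10. q=(11,4) nearest=1 d=4 new=(11,4) → blocked by [9,15]×[3,8], reject
11. q=(28,14) nearest=3 d=16 new=(17,5) → blocked by [9,15]×[3,8], reject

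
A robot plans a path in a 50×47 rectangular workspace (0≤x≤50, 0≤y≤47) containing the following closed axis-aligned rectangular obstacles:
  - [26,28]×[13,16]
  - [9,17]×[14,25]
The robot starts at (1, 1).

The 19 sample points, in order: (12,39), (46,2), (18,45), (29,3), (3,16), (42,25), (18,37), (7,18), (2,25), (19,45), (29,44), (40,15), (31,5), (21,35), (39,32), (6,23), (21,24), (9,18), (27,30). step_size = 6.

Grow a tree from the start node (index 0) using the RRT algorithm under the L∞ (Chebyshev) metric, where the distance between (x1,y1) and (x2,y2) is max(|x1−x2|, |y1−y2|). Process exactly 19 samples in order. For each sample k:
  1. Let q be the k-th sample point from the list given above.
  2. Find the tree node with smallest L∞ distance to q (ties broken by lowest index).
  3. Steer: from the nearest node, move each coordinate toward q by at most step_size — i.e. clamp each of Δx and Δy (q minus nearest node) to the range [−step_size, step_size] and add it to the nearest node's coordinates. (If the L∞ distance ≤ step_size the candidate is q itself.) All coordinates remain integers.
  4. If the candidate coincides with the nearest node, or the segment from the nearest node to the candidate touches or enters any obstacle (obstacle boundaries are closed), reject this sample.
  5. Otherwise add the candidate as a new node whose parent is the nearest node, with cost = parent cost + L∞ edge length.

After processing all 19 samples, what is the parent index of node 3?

Parent of node 3: 1

1. q=(12,39) nearest=0 d=38 new=(7,7) → add node 1 parent=0 cost=6
2. q=(46,2) nearest=1 d=39 new=(13,2) → add node 2 parent=1 cost=12
3. q=(18,45) nearest=1 d=38 new=(13,13) → add node 3 parent=1 cost=12
4. q=(29,3) nearest=2 d=16 new=(19,3) → add node 4 parent=2 cost=18
5. q=(3,16) nearest=1 d=9 new=(3,13) → add node 5 parent=1 cost=12
6. q=(42,25) nearest=4 d=23 new=(25,9) → add node 6 parent=4 cost=24
7. q=(18,37) nearest=3 d=24 new=(18,19) → blocked by [9,17]×[14,25], reject
8. q=(7,18) nearest=5 d=5 new=(7,18) → add node 7 parent=5 cost=17
9. q=(2,25) nearest=7 d=7 new=(2,24) → add node 8 parent=7 cost=23
10. q=(19,45) nearest=8 d=21 new=(8,30) → add node 9 parent=8 cost=29
11. q=(29,44) nearest=9 d=21 new=(14,36) → add node 10 parent=9 cost=35
12. q=(40,15) nearest=6 d=15 new=(31,15) → add node 11 parent=6 cost=30
13. q=(31,5) nearest=6 d=6 new=(31,5) → add node 12 parent=6 cost=30
14. q=(21,35) nearest=10 d=7 new=(20,35) → add node 13 parent=10 cost=41
15. q=(39,32) nearest=11 d=17 new=(37,21) → add node 14 parent=11 cost=36
16. q=(6,23) nearest=8 d=4 new=(6,23) → add node 15 parent=8 cost=27
17. q=(21,24) nearest=11 d=10 new=(25,21) → add node 16 parent=11 cost=36
18. q=(9,18) nearest=7 d=2 new=(9,18) → blocked by [9,17]×[14,25], reject
19. q=(27,30) nearest=13 d=7 new=(26,30) → add node 17 parent=13 cost=47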